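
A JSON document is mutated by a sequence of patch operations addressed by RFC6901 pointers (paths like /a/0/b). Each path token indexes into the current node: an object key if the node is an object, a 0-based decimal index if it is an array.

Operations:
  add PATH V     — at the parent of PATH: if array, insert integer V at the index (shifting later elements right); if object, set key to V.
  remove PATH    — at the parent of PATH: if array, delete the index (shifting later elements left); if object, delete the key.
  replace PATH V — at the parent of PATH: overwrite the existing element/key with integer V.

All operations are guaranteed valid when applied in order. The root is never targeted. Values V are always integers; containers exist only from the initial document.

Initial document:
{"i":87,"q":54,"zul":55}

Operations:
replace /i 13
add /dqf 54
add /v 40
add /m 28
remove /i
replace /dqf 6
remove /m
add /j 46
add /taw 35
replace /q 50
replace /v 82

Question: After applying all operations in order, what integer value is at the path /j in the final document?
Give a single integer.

After op 1 (replace /i 13): {"i":13,"q":54,"zul":55}
After op 2 (add /dqf 54): {"dqf":54,"i":13,"q":54,"zul":55}
After op 3 (add /v 40): {"dqf":54,"i":13,"q":54,"v":40,"zul":55}
After op 4 (add /m 28): {"dqf":54,"i":13,"m":28,"q":54,"v":40,"zul":55}
After op 5 (remove /i): {"dqf":54,"m":28,"q":54,"v":40,"zul":55}
After op 6 (replace /dqf 6): {"dqf":6,"m":28,"q":54,"v":40,"zul":55}
After op 7 (remove /m): {"dqf":6,"q":54,"v":40,"zul":55}
After op 8 (add /j 46): {"dqf":6,"j":46,"q":54,"v":40,"zul":55}
After op 9 (add /taw 35): {"dqf":6,"j":46,"q":54,"taw":35,"v":40,"zul":55}
After op 10 (replace /q 50): {"dqf":6,"j":46,"q":50,"taw":35,"v":40,"zul":55}
After op 11 (replace /v 82): {"dqf":6,"j":46,"q":50,"taw":35,"v":82,"zul":55}
Value at /j: 46

Answer: 46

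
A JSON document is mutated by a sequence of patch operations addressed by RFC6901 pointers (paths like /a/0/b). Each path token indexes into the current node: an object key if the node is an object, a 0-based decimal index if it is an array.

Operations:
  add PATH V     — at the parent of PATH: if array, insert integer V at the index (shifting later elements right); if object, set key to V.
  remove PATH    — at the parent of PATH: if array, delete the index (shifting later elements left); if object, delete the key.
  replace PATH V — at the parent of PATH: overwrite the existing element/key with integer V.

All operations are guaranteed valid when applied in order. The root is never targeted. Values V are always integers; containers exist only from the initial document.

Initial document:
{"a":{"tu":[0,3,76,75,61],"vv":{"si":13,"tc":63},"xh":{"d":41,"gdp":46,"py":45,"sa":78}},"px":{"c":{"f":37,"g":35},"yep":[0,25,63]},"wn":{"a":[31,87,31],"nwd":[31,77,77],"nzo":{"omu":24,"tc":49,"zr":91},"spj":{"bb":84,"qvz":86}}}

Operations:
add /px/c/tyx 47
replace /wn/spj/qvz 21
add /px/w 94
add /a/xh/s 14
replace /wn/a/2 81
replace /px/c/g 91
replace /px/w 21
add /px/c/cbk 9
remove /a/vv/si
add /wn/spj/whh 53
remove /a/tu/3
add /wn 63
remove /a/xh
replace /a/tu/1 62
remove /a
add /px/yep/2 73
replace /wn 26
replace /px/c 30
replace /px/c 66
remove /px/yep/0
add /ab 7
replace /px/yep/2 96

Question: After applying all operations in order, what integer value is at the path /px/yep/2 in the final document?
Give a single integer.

Answer: 96

Derivation:
After op 1 (add /px/c/tyx 47): {"a":{"tu":[0,3,76,75,61],"vv":{"si":13,"tc":63},"xh":{"d":41,"gdp":46,"py":45,"sa":78}},"px":{"c":{"f":37,"g":35,"tyx":47},"yep":[0,25,63]},"wn":{"a":[31,87,31],"nwd":[31,77,77],"nzo":{"omu":24,"tc":49,"zr":91},"spj":{"bb":84,"qvz":86}}}
After op 2 (replace /wn/spj/qvz 21): {"a":{"tu":[0,3,76,75,61],"vv":{"si":13,"tc":63},"xh":{"d":41,"gdp":46,"py":45,"sa":78}},"px":{"c":{"f":37,"g":35,"tyx":47},"yep":[0,25,63]},"wn":{"a":[31,87,31],"nwd":[31,77,77],"nzo":{"omu":24,"tc":49,"zr":91},"spj":{"bb":84,"qvz":21}}}
After op 3 (add /px/w 94): {"a":{"tu":[0,3,76,75,61],"vv":{"si":13,"tc":63},"xh":{"d":41,"gdp":46,"py":45,"sa":78}},"px":{"c":{"f":37,"g":35,"tyx":47},"w":94,"yep":[0,25,63]},"wn":{"a":[31,87,31],"nwd":[31,77,77],"nzo":{"omu":24,"tc":49,"zr":91},"spj":{"bb":84,"qvz":21}}}
After op 4 (add /a/xh/s 14): {"a":{"tu":[0,3,76,75,61],"vv":{"si":13,"tc":63},"xh":{"d":41,"gdp":46,"py":45,"s":14,"sa":78}},"px":{"c":{"f":37,"g":35,"tyx":47},"w":94,"yep":[0,25,63]},"wn":{"a":[31,87,31],"nwd":[31,77,77],"nzo":{"omu":24,"tc":49,"zr":91},"spj":{"bb":84,"qvz":21}}}
After op 5 (replace /wn/a/2 81): {"a":{"tu":[0,3,76,75,61],"vv":{"si":13,"tc":63},"xh":{"d":41,"gdp":46,"py":45,"s":14,"sa":78}},"px":{"c":{"f":37,"g":35,"tyx":47},"w":94,"yep":[0,25,63]},"wn":{"a":[31,87,81],"nwd":[31,77,77],"nzo":{"omu":24,"tc":49,"zr":91},"spj":{"bb":84,"qvz":21}}}
After op 6 (replace /px/c/g 91): {"a":{"tu":[0,3,76,75,61],"vv":{"si":13,"tc":63},"xh":{"d":41,"gdp":46,"py":45,"s":14,"sa":78}},"px":{"c":{"f":37,"g":91,"tyx":47},"w":94,"yep":[0,25,63]},"wn":{"a":[31,87,81],"nwd":[31,77,77],"nzo":{"omu":24,"tc":49,"zr":91},"spj":{"bb":84,"qvz":21}}}
After op 7 (replace /px/w 21): {"a":{"tu":[0,3,76,75,61],"vv":{"si":13,"tc":63},"xh":{"d":41,"gdp":46,"py":45,"s":14,"sa":78}},"px":{"c":{"f":37,"g":91,"tyx":47},"w":21,"yep":[0,25,63]},"wn":{"a":[31,87,81],"nwd":[31,77,77],"nzo":{"omu":24,"tc":49,"zr":91},"spj":{"bb":84,"qvz":21}}}
After op 8 (add /px/c/cbk 9): {"a":{"tu":[0,3,76,75,61],"vv":{"si":13,"tc":63},"xh":{"d":41,"gdp":46,"py":45,"s":14,"sa":78}},"px":{"c":{"cbk":9,"f":37,"g":91,"tyx":47},"w":21,"yep":[0,25,63]},"wn":{"a":[31,87,81],"nwd":[31,77,77],"nzo":{"omu":24,"tc":49,"zr":91},"spj":{"bb":84,"qvz":21}}}
After op 9 (remove /a/vv/si): {"a":{"tu":[0,3,76,75,61],"vv":{"tc":63},"xh":{"d":41,"gdp":46,"py":45,"s":14,"sa":78}},"px":{"c":{"cbk":9,"f":37,"g":91,"tyx":47},"w":21,"yep":[0,25,63]},"wn":{"a":[31,87,81],"nwd":[31,77,77],"nzo":{"omu":24,"tc":49,"zr":91},"spj":{"bb":84,"qvz":21}}}
After op 10 (add /wn/spj/whh 53): {"a":{"tu":[0,3,76,75,61],"vv":{"tc":63},"xh":{"d":41,"gdp":46,"py":45,"s":14,"sa":78}},"px":{"c":{"cbk":9,"f":37,"g":91,"tyx":47},"w":21,"yep":[0,25,63]},"wn":{"a":[31,87,81],"nwd":[31,77,77],"nzo":{"omu":24,"tc":49,"zr":91},"spj":{"bb":84,"qvz":21,"whh":53}}}
After op 11 (remove /a/tu/3): {"a":{"tu":[0,3,76,61],"vv":{"tc":63},"xh":{"d":41,"gdp":46,"py":45,"s":14,"sa":78}},"px":{"c":{"cbk":9,"f":37,"g":91,"tyx":47},"w":21,"yep":[0,25,63]},"wn":{"a":[31,87,81],"nwd":[31,77,77],"nzo":{"omu":24,"tc":49,"zr":91},"spj":{"bb":84,"qvz":21,"whh":53}}}
After op 12 (add /wn 63): {"a":{"tu":[0,3,76,61],"vv":{"tc":63},"xh":{"d":41,"gdp":46,"py":45,"s":14,"sa":78}},"px":{"c":{"cbk":9,"f":37,"g":91,"tyx":47},"w":21,"yep":[0,25,63]},"wn":63}
After op 13 (remove /a/xh): {"a":{"tu":[0,3,76,61],"vv":{"tc":63}},"px":{"c":{"cbk":9,"f":37,"g":91,"tyx":47},"w":21,"yep":[0,25,63]},"wn":63}
After op 14 (replace /a/tu/1 62): {"a":{"tu":[0,62,76,61],"vv":{"tc":63}},"px":{"c":{"cbk":9,"f":37,"g":91,"tyx":47},"w":21,"yep":[0,25,63]},"wn":63}
After op 15 (remove /a): {"px":{"c":{"cbk":9,"f":37,"g":91,"tyx":47},"w":21,"yep":[0,25,63]},"wn":63}
After op 16 (add /px/yep/2 73): {"px":{"c":{"cbk":9,"f":37,"g":91,"tyx":47},"w":21,"yep":[0,25,73,63]},"wn":63}
After op 17 (replace /wn 26): {"px":{"c":{"cbk":9,"f":37,"g":91,"tyx":47},"w":21,"yep":[0,25,73,63]},"wn":26}
After op 18 (replace /px/c 30): {"px":{"c":30,"w":21,"yep":[0,25,73,63]},"wn":26}
After op 19 (replace /px/c 66): {"px":{"c":66,"w":21,"yep":[0,25,73,63]},"wn":26}
After op 20 (remove /px/yep/0): {"px":{"c":66,"w":21,"yep":[25,73,63]},"wn":26}
After op 21 (add /ab 7): {"ab":7,"px":{"c":66,"w":21,"yep":[25,73,63]},"wn":26}
After op 22 (replace /px/yep/2 96): {"ab":7,"px":{"c":66,"w":21,"yep":[25,73,96]},"wn":26}
Value at /px/yep/2: 96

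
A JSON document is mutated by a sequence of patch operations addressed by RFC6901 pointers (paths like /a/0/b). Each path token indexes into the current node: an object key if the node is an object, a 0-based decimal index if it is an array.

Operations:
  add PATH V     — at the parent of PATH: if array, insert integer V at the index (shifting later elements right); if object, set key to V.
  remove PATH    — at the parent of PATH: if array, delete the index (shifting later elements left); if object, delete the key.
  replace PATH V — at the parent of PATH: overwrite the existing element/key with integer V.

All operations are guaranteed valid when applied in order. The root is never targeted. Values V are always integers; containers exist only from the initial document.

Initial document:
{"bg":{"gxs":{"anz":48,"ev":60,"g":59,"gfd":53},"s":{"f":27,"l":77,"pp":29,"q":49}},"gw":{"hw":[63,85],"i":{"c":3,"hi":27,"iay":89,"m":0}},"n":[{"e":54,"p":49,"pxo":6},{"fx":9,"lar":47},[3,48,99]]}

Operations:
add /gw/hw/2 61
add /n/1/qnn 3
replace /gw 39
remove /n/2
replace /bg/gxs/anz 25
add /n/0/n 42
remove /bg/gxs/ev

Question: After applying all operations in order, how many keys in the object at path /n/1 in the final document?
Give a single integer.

Answer: 3

Derivation:
After op 1 (add /gw/hw/2 61): {"bg":{"gxs":{"anz":48,"ev":60,"g":59,"gfd":53},"s":{"f":27,"l":77,"pp":29,"q":49}},"gw":{"hw":[63,85,61],"i":{"c":3,"hi":27,"iay":89,"m":0}},"n":[{"e":54,"p":49,"pxo":6},{"fx":9,"lar":47},[3,48,99]]}
After op 2 (add /n/1/qnn 3): {"bg":{"gxs":{"anz":48,"ev":60,"g":59,"gfd":53},"s":{"f":27,"l":77,"pp":29,"q":49}},"gw":{"hw":[63,85,61],"i":{"c":3,"hi":27,"iay":89,"m":0}},"n":[{"e":54,"p":49,"pxo":6},{"fx":9,"lar":47,"qnn":3},[3,48,99]]}
After op 3 (replace /gw 39): {"bg":{"gxs":{"anz":48,"ev":60,"g":59,"gfd":53},"s":{"f":27,"l":77,"pp":29,"q":49}},"gw":39,"n":[{"e":54,"p":49,"pxo":6},{"fx":9,"lar":47,"qnn":3},[3,48,99]]}
After op 4 (remove /n/2): {"bg":{"gxs":{"anz":48,"ev":60,"g":59,"gfd":53},"s":{"f":27,"l":77,"pp":29,"q":49}},"gw":39,"n":[{"e":54,"p":49,"pxo":6},{"fx":9,"lar":47,"qnn":3}]}
After op 5 (replace /bg/gxs/anz 25): {"bg":{"gxs":{"anz":25,"ev":60,"g":59,"gfd":53},"s":{"f":27,"l":77,"pp":29,"q":49}},"gw":39,"n":[{"e":54,"p":49,"pxo":6},{"fx":9,"lar":47,"qnn":3}]}
After op 6 (add /n/0/n 42): {"bg":{"gxs":{"anz":25,"ev":60,"g":59,"gfd":53},"s":{"f":27,"l":77,"pp":29,"q":49}},"gw":39,"n":[{"e":54,"n":42,"p":49,"pxo":6},{"fx":9,"lar":47,"qnn":3}]}
After op 7 (remove /bg/gxs/ev): {"bg":{"gxs":{"anz":25,"g":59,"gfd":53},"s":{"f":27,"l":77,"pp":29,"q":49}},"gw":39,"n":[{"e":54,"n":42,"p":49,"pxo":6},{"fx":9,"lar":47,"qnn":3}]}
Size at path /n/1: 3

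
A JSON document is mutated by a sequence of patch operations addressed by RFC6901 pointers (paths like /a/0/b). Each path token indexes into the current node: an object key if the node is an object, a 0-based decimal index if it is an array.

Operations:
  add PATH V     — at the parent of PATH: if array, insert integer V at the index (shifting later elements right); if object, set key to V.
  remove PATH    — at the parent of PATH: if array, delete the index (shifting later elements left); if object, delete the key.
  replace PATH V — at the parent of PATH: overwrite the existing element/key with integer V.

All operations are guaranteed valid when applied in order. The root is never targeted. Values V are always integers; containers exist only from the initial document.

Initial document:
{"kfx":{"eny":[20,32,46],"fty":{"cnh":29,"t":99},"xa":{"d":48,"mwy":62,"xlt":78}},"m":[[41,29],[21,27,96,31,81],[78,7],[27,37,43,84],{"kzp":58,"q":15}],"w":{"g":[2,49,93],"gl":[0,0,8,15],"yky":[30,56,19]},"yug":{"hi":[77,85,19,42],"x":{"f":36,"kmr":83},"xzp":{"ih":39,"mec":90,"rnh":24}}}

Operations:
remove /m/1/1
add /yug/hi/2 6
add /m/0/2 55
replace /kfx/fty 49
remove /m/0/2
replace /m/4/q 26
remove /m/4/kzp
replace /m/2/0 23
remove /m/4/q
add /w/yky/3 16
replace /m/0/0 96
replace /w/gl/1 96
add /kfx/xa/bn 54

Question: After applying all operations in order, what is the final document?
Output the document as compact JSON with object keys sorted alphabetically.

After op 1 (remove /m/1/1): {"kfx":{"eny":[20,32,46],"fty":{"cnh":29,"t":99},"xa":{"d":48,"mwy":62,"xlt":78}},"m":[[41,29],[21,96,31,81],[78,7],[27,37,43,84],{"kzp":58,"q":15}],"w":{"g":[2,49,93],"gl":[0,0,8,15],"yky":[30,56,19]},"yug":{"hi":[77,85,19,42],"x":{"f":36,"kmr":83},"xzp":{"ih":39,"mec":90,"rnh":24}}}
After op 2 (add /yug/hi/2 6): {"kfx":{"eny":[20,32,46],"fty":{"cnh":29,"t":99},"xa":{"d":48,"mwy":62,"xlt":78}},"m":[[41,29],[21,96,31,81],[78,7],[27,37,43,84],{"kzp":58,"q":15}],"w":{"g":[2,49,93],"gl":[0,0,8,15],"yky":[30,56,19]},"yug":{"hi":[77,85,6,19,42],"x":{"f":36,"kmr":83},"xzp":{"ih":39,"mec":90,"rnh":24}}}
After op 3 (add /m/0/2 55): {"kfx":{"eny":[20,32,46],"fty":{"cnh":29,"t":99},"xa":{"d":48,"mwy":62,"xlt":78}},"m":[[41,29,55],[21,96,31,81],[78,7],[27,37,43,84],{"kzp":58,"q":15}],"w":{"g":[2,49,93],"gl":[0,0,8,15],"yky":[30,56,19]},"yug":{"hi":[77,85,6,19,42],"x":{"f":36,"kmr":83},"xzp":{"ih":39,"mec":90,"rnh":24}}}
After op 4 (replace /kfx/fty 49): {"kfx":{"eny":[20,32,46],"fty":49,"xa":{"d":48,"mwy":62,"xlt":78}},"m":[[41,29,55],[21,96,31,81],[78,7],[27,37,43,84],{"kzp":58,"q":15}],"w":{"g":[2,49,93],"gl":[0,0,8,15],"yky":[30,56,19]},"yug":{"hi":[77,85,6,19,42],"x":{"f":36,"kmr":83},"xzp":{"ih":39,"mec":90,"rnh":24}}}
After op 5 (remove /m/0/2): {"kfx":{"eny":[20,32,46],"fty":49,"xa":{"d":48,"mwy":62,"xlt":78}},"m":[[41,29],[21,96,31,81],[78,7],[27,37,43,84],{"kzp":58,"q":15}],"w":{"g":[2,49,93],"gl":[0,0,8,15],"yky":[30,56,19]},"yug":{"hi":[77,85,6,19,42],"x":{"f":36,"kmr":83},"xzp":{"ih":39,"mec":90,"rnh":24}}}
After op 6 (replace /m/4/q 26): {"kfx":{"eny":[20,32,46],"fty":49,"xa":{"d":48,"mwy":62,"xlt":78}},"m":[[41,29],[21,96,31,81],[78,7],[27,37,43,84],{"kzp":58,"q":26}],"w":{"g":[2,49,93],"gl":[0,0,8,15],"yky":[30,56,19]},"yug":{"hi":[77,85,6,19,42],"x":{"f":36,"kmr":83},"xzp":{"ih":39,"mec":90,"rnh":24}}}
After op 7 (remove /m/4/kzp): {"kfx":{"eny":[20,32,46],"fty":49,"xa":{"d":48,"mwy":62,"xlt":78}},"m":[[41,29],[21,96,31,81],[78,7],[27,37,43,84],{"q":26}],"w":{"g":[2,49,93],"gl":[0,0,8,15],"yky":[30,56,19]},"yug":{"hi":[77,85,6,19,42],"x":{"f":36,"kmr":83},"xzp":{"ih":39,"mec":90,"rnh":24}}}
After op 8 (replace /m/2/0 23): {"kfx":{"eny":[20,32,46],"fty":49,"xa":{"d":48,"mwy":62,"xlt":78}},"m":[[41,29],[21,96,31,81],[23,7],[27,37,43,84],{"q":26}],"w":{"g":[2,49,93],"gl":[0,0,8,15],"yky":[30,56,19]},"yug":{"hi":[77,85,6,19,42],"x":{"f":36,"kmr":83},"xzp":{"ih":39,"mec":90,"rnh":24}}}
After op 9 (remove /m/4/q): {"kfx":{"eny":[20,32,46],"fty":49,"xa":{"d":48,"mwy":62,"xlt":78}},"m":[[41,29],[21,96,31,81],[23,7],[27,37,43,84],{}],"w":{"g":[2,49,93],"gl":[0,0,8,15],"yky":[30,56,19]},"yug":{"hi":[77,85,6,19,42],"x":{"f":36,"kmr":83},"xzp":{"ih":39,"mec":90,"rnh":24}}}
After op 10 (add /w/yky/3 16): {"kfx":{"eny":[20,32,46],"fty":49,"xa":{"d":48,"mwy":62,"xlt":78}},"m":[[41,29],[21,96,31,81],[23,7],[27,37,43,84],{}],"w":{"g":[2,49,93],"gl":[0,0,8,15],"yky":[30,56,19,16]},"yug":{"hi":[77,85,6,19,42],"x":{"f":36,"kmr":83},"xzp":{"ih":39,"mec":90,"rnh":24}}}
After op 11 (replace /m/0/0 96): {"kfx":{"eny":[20,32,46],"fty":49,"xa":{"d":48,"mwy":62,"xlt":78}},"m":[[96,29],[21,96,31,81],[23,7],[27,37,43,84],{}],"w":{"g":[2,49,93],"gl":[0,0,8,15],"yky":[30,56,19,16]},"yug":{"hi":[77,85,6,19,42],"x":{"f":36,"kmr":83},"xzp":{"ih":39,"mec":90,"rnh":24}}}
After op 12 (replace /w/gl/1 96): {"kfx":{"eny":[20,32,46],"fty":49,"xa":{"d":48,"mwy":62,"xlt":78}},"m":[[96,29],[21,96,31,81],[23,7],[27,37,43,84],{}],"w":{"g":[2,49,93],"gl":[0,96,8,15],"yky":[30,56,19,16]},"yug":{"hi":[77,85,6,19,42],"x":{"f":36,"kmr":83},"xzp":{"ih":39,"mec":90,"rnh":24}}}
After op 13 (add /kfx/xa/bn 54): {"kfx":{"eny":[20,32,46],"fty":49,"xa":{"bn":54,"d":48,"mwy":62,"xlt":78}},"m":[[96,29],[21,96,31,81],[23,7],[27,37,43,84],{}],"w":{"g":[2,49,93],"gl":[0,96,8,15],"yky":[30,56,19,16]},"yug":{"hi":[77,85,6,19,42],"x":{"f":36,"kmr":83},"xzp":{"ih":39,"mec":90,"rnh":24}}}

Answer: {"kfx":{"eny":[20,32,46],"fty":49,"xa":{"bn":54,"d":48,"mwy":62,"xlt":78}},"m":[[96,29],[21,96,31,81],[23,7],[27,37,43,84],{}],"w":{"g":[2,49,93],"gl":[0,96,8,15],"yky":[30,56,19,16]},"yug":{"hi":[77,85,6,19,42],"x":{"f":36,"kmr":83},"xzp":{"ih":39,"mec":90,"rnh":24}}}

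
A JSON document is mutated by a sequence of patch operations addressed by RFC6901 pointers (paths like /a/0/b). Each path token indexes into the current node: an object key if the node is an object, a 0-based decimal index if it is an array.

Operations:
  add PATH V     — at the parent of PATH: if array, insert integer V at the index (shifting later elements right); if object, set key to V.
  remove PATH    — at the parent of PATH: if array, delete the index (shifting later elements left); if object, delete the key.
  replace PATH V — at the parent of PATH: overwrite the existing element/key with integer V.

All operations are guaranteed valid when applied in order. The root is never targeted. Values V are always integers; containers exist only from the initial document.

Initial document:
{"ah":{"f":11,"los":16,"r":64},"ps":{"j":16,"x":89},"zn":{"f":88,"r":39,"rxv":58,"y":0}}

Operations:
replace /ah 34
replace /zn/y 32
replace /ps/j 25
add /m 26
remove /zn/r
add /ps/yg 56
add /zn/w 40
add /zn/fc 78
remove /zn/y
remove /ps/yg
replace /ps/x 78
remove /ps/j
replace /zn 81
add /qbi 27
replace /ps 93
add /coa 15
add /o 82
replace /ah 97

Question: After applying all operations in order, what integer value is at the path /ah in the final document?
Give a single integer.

Answer: 97

Derivation:
After op 1 (replace /ah 34): {"ah":34,"ps":{"j":16,"x":89},"zn":{"f":88,"r":39,"rxv":58,"y":0}}
After op 2 (replace /zn/y 32): {"ah":34,"ps":{"j":16,"x":89},"zn":{"f":88,"r":39,"rxv":58,"y":32}}
After op 3 (replace /ps/j 25): {"ah":34,"ps":{"j":25,"x":89},"zn":{"f":88,"r":39,"rxv":58,"y":32}}
After op 4 (add /m 26): {"ah":34,"m":26,"ps":{"j":25,"x":89},"zn":{"f":88,"r":39,"rxv":58,"y":32}}
After op 5 (remove /zn/r): {"ah":34,"m":26,"ps":{"j":25,"x":89},"zn":{"f":88,"rxv":58,"y":32}}
After op 6 (add /ps/yg 56): {"ah":34,"m":26,"ps":{"j":25,"x":89,"yg":56},"zn":{"f":88,"rxv":58,"y":32}}
After op 7 (add /zn/w 40): {"ah":34,"m":26,"ps":{"j":25,"x":89,"yg":56},"zn":{"f":88,"rxv":58,"w":40,"y":32}}
After op 8 (add /zn/fc 78): {"ah":34,"m":26,"ps":{"j":25,"x":89,"yg":56},"zn":{"f":88,"fc":78,"rxv":58,"w":40,"y":32}}
After op 9 (remove /zn/y): {"ah":34,"m":26,"ps":{"j":25,"x":89,"yg":56},"zn":{"f":88,"fc":78,"rxv":58,"w":40}}
After op 10 (remove /ps/yg): {"ah":34,"m":26,"ps":{"j":25,"x":89},"zn":{"f":88,"fc":78,"rxv":58,"w":40}}
After op 11 (replace /ps/x 78): {"ah":34,"m":26,"ps":{"j":25,"x":78},"zn":{"f":88,"fc":78,"rxv":58,"w":40}}
After op 12 (remove /ps/j): {"ah":34,"m":26,"ps":{"x":78},"zn":{"f":88,"fc":78,"rxv":58,"w":40}}
After op 13 (replace /zn 81): {"ah":34,"m":26,"ps":{"x":78},"zn":81}
After op 14 (add /qbi 27): {"ah":34,"m":26,"ps":{"x":78},"qbi":27,"zn":81}
After op 15 (replace /ps 93): {"ah":34,"m":26,"ps":93,"qbi":27,"zn":81}
After op 16 (add /coa 15): {"ah":34,"coa":15,"m":26,"ps":93,"qbi":27,"zn":81}
After op 17 (add /o 82): {"ah":34,"coa":15,"m":26,"o":82,"ps":93,"qbi":27,"zn":81}
After op 18 (replace /ah 97): {"ah":97,"coa":15,"m":26,"o":82,"ps":93,"qbi":27,"zn":81}
Value at /ah: 97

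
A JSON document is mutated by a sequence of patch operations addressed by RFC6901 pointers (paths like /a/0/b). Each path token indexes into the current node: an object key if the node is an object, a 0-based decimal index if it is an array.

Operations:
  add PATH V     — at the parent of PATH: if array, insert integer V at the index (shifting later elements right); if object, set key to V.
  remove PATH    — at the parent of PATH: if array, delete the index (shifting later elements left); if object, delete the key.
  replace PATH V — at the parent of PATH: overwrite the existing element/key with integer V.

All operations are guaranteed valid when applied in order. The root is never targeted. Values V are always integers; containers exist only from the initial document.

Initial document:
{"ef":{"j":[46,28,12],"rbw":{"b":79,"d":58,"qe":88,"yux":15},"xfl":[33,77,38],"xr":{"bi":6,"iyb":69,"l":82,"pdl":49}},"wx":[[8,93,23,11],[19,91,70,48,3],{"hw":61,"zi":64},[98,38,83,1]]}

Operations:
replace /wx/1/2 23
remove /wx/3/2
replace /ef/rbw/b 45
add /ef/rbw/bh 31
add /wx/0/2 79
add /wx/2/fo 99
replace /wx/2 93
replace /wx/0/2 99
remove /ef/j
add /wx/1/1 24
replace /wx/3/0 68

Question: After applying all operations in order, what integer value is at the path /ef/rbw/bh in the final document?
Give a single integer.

After op 1 (replace /wx/1/2 23): {"ef":{"j":[46,28,12],"rbw":{"b":79,"d":58,"qe":88,"yux":15},"xfl":[33,77,38],"xr":{"bi":6,"iyb":69,"l":82,"pdl":49}},"wx":[[8,93,23,11],[19,91,23,48,3],{"hw":61,"zi":64},[98,38,83,1]]}
After op 2 (remove /wx/3/2): {"ef":{"j":[46,28,12],"rbw":{"b":79,"d":58,"qe":88,"yux":15},"xfl":[33,77,38],"xr":{"bi":6,"iyb":69,"l":82,"pdl":49}},"wx":[[8,93,23,11],[19,91,23,48,3],{"hw":61,"zi":64},[98,38,1]]}
After op 3 (replace /ef/rbw/b 45): {"ef":{"j":[46,28,12],"rbw":{"b":45,"d":58,"qe":88,"yux":15},"xfl":[33,77,38],"xr":{"bi":6,"iyb":69,"l":82,"pdl":49}},"wx":[[8,93,23,11],[19,91,23,48,3],{"hw":61,"zi":64},[98,38,1]]}
After op 4 (add /ef/rbw/bh 31): {"ef":{"j":[46,28,12],"rbw":{"b":45,"bh":31,"d":58,"qe":88,"yux":15},"xfl":[33,77,38],"xr":{"bi":6,"iyb":69,"l":82,"pdl":49}},"wx":[[8,93,23,11],[19,91,23,48,3],{"hw":61,"zi":64},[98,38,1]]}
After op 5 (add /wx/0/2 79): {"ef":{"j":[46,28,12],"rbw":{"b":45,"bh":31,"d":58,"qe":88,"yux":15},"xfl":[33,77,38],"xr":{"bi":6,"iyb":69,"l":82,"pdl":49}},"wx":[[8,93,79,23,11],[19,91,23,48,3],{"hw":61,"zi":64},[98,38,1]]}
After op 6 (add /wx/2/fo 99): {"ef":{"j":[46,28,12],"rbw":{"b":45,"bh":31,"d":58,"qe":88,"yux":15},"xfl":[33,77,38],"xr":{"bi":6,"iyb":69,"l":82,"pdl":49}},"wx":[[8,93,79,23,11],[19,91,23,48,3],{"fo":99,"hw":61,"zi":64},[98,38,1]]}
After op 7 (replace /wx/2 93): {"ef":{"j":[46,28,12],"rbw":{"b":45,"bh":31,"d":58,"qe":88,"yux":15},"xfl":[33,77,38],"xr":{"bi":6,"iyb":69,"l":82,"pdl":49}},"wx":[[8,93,79,23,11],[19,91,23,48,3],93,[98,38,1]]}
After op 8 (replace /wx/0/2 99): {"ef":{"j":[46,28,12],"rbw":{"b":45,"bh":31,"d":58,"qe":88,"yux":15},"xfl":[33,77,38],"xr":{"bi":6,"iyb":69,"l":82,"pdl":49}},"wx":[[8,93,99,23,11],[19,91,23,48,3],93,[98,38,1]]}
After op 9 (remove /ef/j): {"ef":{"rbw":{"b":45,"bh":31,"d":58,"qe":88,"yux":15},"xfl":[33,77,38],"xr":{"bi":6,"iyb":69,"l":82,"pdl":49}},"wx":[[8,93,99,23,11],[19,91,23,48,3],93,[98,38,1]]}
After op 10 (add /wx/1/1 24): {"ef":{"rbw":{"b":45,"bh":31,"d":58,"qe":88,"yux":15},"xfl":[33,77,38],"xr":{"bi":6,"iyb":69,"l":82,"pdl":49}},"wx":[[8,93,99,23,11],[19,24,91,23,48,3],93,[98,38,1]]}
After op 11 (replace /wx/3/0 68): {"ef":{"rbw":{"b":45,"bh":31,"d":58,"qe":88,"yux":15},"xfl":[33,77,38],"xr":{"bi":6,"iyb":69,"l":82,"pdl":49}},"wx":[[8,93,99,23,11],[19,24,91,23,48,3],93,[68,38,1]]}
Value at /ef/rbw/bh: 31

Answer: 31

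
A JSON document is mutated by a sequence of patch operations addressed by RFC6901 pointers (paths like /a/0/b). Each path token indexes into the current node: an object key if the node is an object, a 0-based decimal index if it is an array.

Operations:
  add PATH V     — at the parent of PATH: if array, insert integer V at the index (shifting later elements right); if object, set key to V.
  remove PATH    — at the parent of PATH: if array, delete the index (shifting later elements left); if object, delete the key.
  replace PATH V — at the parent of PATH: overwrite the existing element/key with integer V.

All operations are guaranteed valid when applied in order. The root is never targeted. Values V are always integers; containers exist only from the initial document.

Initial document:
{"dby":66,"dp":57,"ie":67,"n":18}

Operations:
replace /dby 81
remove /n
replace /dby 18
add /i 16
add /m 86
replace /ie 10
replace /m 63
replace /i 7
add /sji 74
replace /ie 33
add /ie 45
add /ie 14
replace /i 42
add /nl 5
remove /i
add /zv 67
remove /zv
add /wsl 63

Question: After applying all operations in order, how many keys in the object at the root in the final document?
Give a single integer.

After op 1 (replace /dby 81): {"dby":81,"dp":57,"ie":67,"n":18}
After op 2 (remove /n): {"dby":81,"dp":57,"ie":67}
After op 3 (replace /dby 18): {"dby":18,"dp":57,"ie":67}
After op 4 (add /i 16): {"dby":18,"dp":57,"i":16,"ie":67}
After op 5 (add /m 86): {"dby":18,"dp":57,"i":16,"ie":67,"m":86}
After op 6 (replace /ie 10): {"dby":18,"dp":57,"i":16,"ie":10,"m":86}
After op 7 (replace /m 63): {"dby":18,"dp":57,"i":16,"ie":10,"m":63}
After op 8 (replace /i 7): {"dby":18,"dp":57,"i":7,"ie":10,"m":63}
After op 9 (add /sji 74): {"dby":18,"dp":57,"i":7,"ie":10,"m":63,"sji":74}
After op 10 (replace /ie 33): {"dby":18,"dp":57,"i":7,"ie":33,"m":63,"sji":74}
After op 11 (add /ie 45): {"dby":18,"dp":57,"i":7,"ie":45,"m":63,"sji":74}
After op 12 (add /ie 14): {"dby":18,"dp":57,"i":7,"ie":14,"m":63,"sji":74}
After op 13 (replace /i 42): {"dby":18,"dp":57,"i":42,"ie":14,"m":63,"sji":74}
After op 14 (add /nl 5): {"dby":18,"dp":57,"i":42,"ie":14,"m":63,"nl":5,"sji":74}
After op 15 (remove /i): {"dby":18,"dp":57,"ie":14,"m":63,"nl":5,"sji":74}
After op 16 (add /zv 67): {"dby":18,"dp":57,"ie":14,"m":63,"nl":5,"sji":74,"zv":67}
After op 17 (remove /zv): {"dby":18,"dp":57,"ie":14,"m":63,"nl":5,"sji":74}
After op 18 (add /wsl 63): {"dby":18,"dp":57,"ie":14,"m":63,"nl":5,"sji":74,"wsl":63}
Size at the root: 7

Answer: 7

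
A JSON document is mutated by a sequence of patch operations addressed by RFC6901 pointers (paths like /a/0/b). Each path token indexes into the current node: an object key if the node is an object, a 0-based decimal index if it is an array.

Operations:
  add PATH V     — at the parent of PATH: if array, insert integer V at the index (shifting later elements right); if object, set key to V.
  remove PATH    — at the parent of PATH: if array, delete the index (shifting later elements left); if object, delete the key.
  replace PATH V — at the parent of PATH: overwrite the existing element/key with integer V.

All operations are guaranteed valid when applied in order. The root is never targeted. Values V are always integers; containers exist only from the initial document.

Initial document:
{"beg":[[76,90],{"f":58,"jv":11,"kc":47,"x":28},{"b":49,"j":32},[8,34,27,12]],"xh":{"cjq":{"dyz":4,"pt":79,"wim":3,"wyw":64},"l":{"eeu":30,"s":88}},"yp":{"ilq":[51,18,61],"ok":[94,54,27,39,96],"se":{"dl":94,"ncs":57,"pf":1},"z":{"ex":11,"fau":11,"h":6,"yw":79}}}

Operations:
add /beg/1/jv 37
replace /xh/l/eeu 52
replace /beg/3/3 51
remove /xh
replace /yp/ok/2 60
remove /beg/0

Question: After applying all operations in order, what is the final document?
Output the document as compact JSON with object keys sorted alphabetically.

After op 1 (add /beg/1/jv 37): {"beg":[[76,90],{"f":58,"jv":37,"kc":47,"x":28},{"b":49,"j":32},[8,34,27,12]],"xh":{"cjq":{"dyz":4,"pt":79,"wim":3,"wyw":64},"l":{"eeu":30,"s":88}},"yp":{"ilq":[51,18,61],"ok":[94,54,27,39,96],"se":{"dl":94,"ncs":57,"pf":1},"z":{"ex":11,"fau":11,"h":6,"yw":79}}}
After op 2 (replace /xh/l/eeu 52): {"beg":[[76,90],{"f":58,"jv":37,"kc":47,"x":28},{"b":49,"j":32},[8,34,27,12]],"xh":{"cjq":{"dyz":4,"pt":79,"wim":3,"wyw":64},"l":{"eeu":52,"s":88}},"yp":{"ilq":[51,18,61],"ok":[94,54,27,39,96],"se":{"dl":94,"ncs":57,"pf":1},"z":{"ex":11,"fau":11,"h":6,"yw":79}}}
After op 3 (replace /beg/3/3 51): {"beg":[[76,90],{"f":58,"jv":37,"kc":47,"x":28},{"b":49,"j":32},[8,34,27,51]],"xh":{"cjq":{"dyz":4,"pt":79,"wim":3,"wyw":64},"l":{"eeu":52,"s":88}},"yp":{"ilq":[51,18,61],"ok":[94,54,27,39,96],"se":{"dl":94,"ncs":57,"pf":1},"z":{"ex":11,"fau":11,"h":6,"yw":79}}}
After op 4 (remove /xh): {"beg":[[76,90],{"f":58,"jv":37,"kc":47,"x":28},{"b":49,"j":32},[8,34,27,51]],"yp":{"ilq":[51,18,61],"ok":[94,54,27,39,96],"se":{"dl":94,"ncs":57,"pf":1},"z":{"ex":11,"fau":11,"h":6,"yw":79}}}
After op 5 (replace /yp/ok/2 60): {"beg":[[76,90],{"f":58,"jv":37,"kc":47,"x":28},{"b":49,"j":32},[8,34,27,51]],"yp":{"ilq":[51,18,61],"ok":[94,54,60,39,96],"se":{"dl":94,"ncs":57,"pf":1},"z":{"ex":11,"fau":11,"h":6,"yw":79}}}
After op 6 (remove /beg/0): {"beg":[{"f":58,"jv":37,"kc":47,"x":28},{"b":49,"j":32},[8,34,27,51]],"yp":{"ilq":[51,18,61],"ok":[94,54,60,39,96],"se":{"dl":94,"ncs":57,"pf":1},"z":{"ex":11,"fau":11,"h":6,"yw":79}}}

Answer: {"beg":[{"f":58,"jv":37,"kc":47,"x":28},{"b":49,"j":32},[8,34,27,51]],"yp":{"ilq":[51,18,61],"ok":[94,54,60,39,96],"se":{"dl":94,"ncs":57,"pf":1},"z":{"ex":11,"fau":11,"h":6,"yw":79}}}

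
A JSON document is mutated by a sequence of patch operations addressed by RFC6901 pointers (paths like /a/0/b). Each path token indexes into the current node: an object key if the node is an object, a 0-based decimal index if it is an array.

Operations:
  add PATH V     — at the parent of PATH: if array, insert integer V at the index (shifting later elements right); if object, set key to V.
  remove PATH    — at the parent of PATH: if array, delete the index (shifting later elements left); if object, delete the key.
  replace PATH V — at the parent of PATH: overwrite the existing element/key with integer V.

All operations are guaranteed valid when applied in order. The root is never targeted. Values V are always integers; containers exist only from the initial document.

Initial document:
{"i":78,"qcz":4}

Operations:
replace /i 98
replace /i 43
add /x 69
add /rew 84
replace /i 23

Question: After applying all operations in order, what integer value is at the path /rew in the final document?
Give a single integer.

Answer: 84

Derivation:
After op 1 (replace /i 98): {"i":98,"qcz":4}
After op 2 (replace /i 43): {"i":43,"qcz":4}
After op 3 (add /x 69): {"i":43,"qcz":4,"x":69}
After op 4 (add /rew 84): {"i":43,"qcz":4,"rew":84,"x":69}
After op 5 (replace /i 23): {"i":23,"qcz":4,"rew":84,"x":69}
Value at /rew: 84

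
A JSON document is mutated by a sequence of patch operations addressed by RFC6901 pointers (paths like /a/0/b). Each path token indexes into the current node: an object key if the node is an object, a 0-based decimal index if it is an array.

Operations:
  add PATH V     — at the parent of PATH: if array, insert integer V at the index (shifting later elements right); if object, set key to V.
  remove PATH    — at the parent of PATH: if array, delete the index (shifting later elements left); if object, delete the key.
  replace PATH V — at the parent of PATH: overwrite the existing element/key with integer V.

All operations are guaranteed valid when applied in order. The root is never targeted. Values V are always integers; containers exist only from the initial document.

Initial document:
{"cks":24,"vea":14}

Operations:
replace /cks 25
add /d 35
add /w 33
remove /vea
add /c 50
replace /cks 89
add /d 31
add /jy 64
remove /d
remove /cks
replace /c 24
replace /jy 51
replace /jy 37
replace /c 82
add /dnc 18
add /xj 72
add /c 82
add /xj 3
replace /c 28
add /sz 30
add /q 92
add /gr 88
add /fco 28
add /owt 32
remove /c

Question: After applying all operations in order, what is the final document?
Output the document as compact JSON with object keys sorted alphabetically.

Answer: {"dnc":18,"fco":28,"gr":88,"jy":37,"owt":32,"q":92,"sz":30,"w":33,"xj":3}

Derivation:
After op 1 (replace /cks 25): {"cks":25,"vea":14}
After op 2 (add /d 35): {"cks":25,"d":35,"vea":14}
After op 3 (add /w 33): {"cks":25,"d":35,"vea":14,"w":33}
After op 4 (remove /vea): {"cks":25,"d":35,"w":33}
After op 5 (add /c 50): {"c":50,"cks":25,"d":35,"w":33}
After op 6 (replace /cks 89): {"c":50,"cks":89,"d":35,"w":33}
After op 7 (add /d 31): {"c":50,"cks":89,"d":31,"w":33}
After op 8 (add /jy 64): {"c":50,"cks":89,"d":31,"jy":64,"w":33}
After op 9 (remove /d): {"c":50,"cks":89,"jy":64,"w":33}
After op 10 (remove /cks): {"c":50,"jy":64,"w":33}
After op 11 (replace /c 24): {"c":24,"jy":64,"w":33}
After op 12 (replace /jy 51): {"c":24,"jy":51,"w":33}
After op 13 (replace /jy 37): {"c":24,"jy":37,"w":33}
After op 14 (replace /c 82): {"c":82,"jy":37,"w":33}
After op 15 (add /dnc 18): {"c":82,"dnc":18,"jy":37,"w":33}
After op 16 (add /xj 72): {"c":82,"dnc":18,"jy":37,"w":33,"xj":72}
After op 17 (add /c 82): {"c":82,"dnc":18,"jy":37,"w":33,"xj":72}
After op 18 (add /xj 3): {"c":82,"dnc":18,"jy":37,"w":33,"xj":3}
After op 19 (replace /c 28): {"c":28,"dnc":18,"jy":37,"w":33,"xj":3}
After op 20 (add /sz 30): {"c":28,"dnc":18,"jy":37,"sz":30,"w":33,"xj":3}
After op 21 (add /q 92): {"c":28,"dnc":18,"jy":37,"q":92,"sz":30,"w":33,"xj":3}
After op 22 (add /gr 88): {"c":28,"dnc":18,"gr":88,"jy":37,"q":92,"sz":30,"w":33,"xj":3}
After op 23 (add /fco 28): {"c":28,"dnc":18,"fco":28,"gr":88,"jy":37,"q":92,"sz":30,"w":33,"xj":3}
After op 24 (add /owt 32): {"c":28,"dnc":18,"fco":28,"gr":88,"jy":37,"owt":32,"q":92,"sz":30,"w":33,"xj":3}
After op 25 (remove /c): {"dnc":18,"fco":28,"gr":88,"jy":37,"owt":32,"q":92,"sz":30,"w":33,"xj":3}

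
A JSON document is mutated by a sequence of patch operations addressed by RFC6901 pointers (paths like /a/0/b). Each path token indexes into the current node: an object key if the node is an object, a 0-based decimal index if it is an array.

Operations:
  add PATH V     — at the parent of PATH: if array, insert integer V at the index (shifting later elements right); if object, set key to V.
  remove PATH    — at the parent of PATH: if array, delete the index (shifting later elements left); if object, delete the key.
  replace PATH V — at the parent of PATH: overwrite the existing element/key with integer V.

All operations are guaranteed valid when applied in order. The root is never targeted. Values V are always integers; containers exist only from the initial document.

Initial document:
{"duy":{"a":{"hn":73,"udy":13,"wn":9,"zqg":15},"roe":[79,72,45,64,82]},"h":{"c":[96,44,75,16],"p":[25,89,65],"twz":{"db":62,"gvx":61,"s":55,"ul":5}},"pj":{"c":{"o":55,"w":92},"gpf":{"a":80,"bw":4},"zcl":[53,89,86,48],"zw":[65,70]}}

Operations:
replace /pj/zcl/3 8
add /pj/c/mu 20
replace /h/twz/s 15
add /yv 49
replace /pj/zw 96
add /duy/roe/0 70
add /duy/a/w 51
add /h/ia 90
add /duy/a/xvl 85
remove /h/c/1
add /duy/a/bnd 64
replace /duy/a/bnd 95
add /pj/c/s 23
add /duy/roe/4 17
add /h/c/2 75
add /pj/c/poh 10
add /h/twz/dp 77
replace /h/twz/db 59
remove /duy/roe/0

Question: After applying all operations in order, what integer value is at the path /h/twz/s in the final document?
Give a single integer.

After op 1 (replace /pj/zcl/3 8): {"duy":{"a":{"hn":73,"udy":13,"wn":9,"zqg":15},"roe":[79,72,45,64,82]},"h":{"c":[96,44,75,16],"p":[25,89,65],"twz":{"db":62,"gvx":61,"s":55,"ul":5}},"pj":{"c":{"o":55,"w":92},"gpf":{"a":80,"bw":4},"zcl":[53,89,86,8],"zw":[65,70]}}
After op 2 (add /pj/c/mu 20): {"duy":{"a":{"hn":73,"udy":13,"wn":9,"zqg":15},"roe":[79,72,45,64,82]},"h":{"c":[96,44,75,16],"p":[25,89,65],"twz":{"db":62,"gvx":61,"s":55,"ul":5}},"pj":{"c":{"mu":20,"o":55,"w":92},"gpf":{"a":80,"bw":4},"zcl":[53,89,86,8],"zw":[65,70]}}
After op 3 (replace /h/twz/s 15): {"duy":{"a":{"hn":73,"udy":13,"wn":9,"zqg":15},"roe":[79,72,45,64,82]},"h":{"c":[96,44,75,16],"p":[25,89,65],"twz":{"db":62,"gvx":61,"s":15,"ul":5}},"pj":{"c":{"mu":20,"o":55,"w":92},"gpf":{"a":80,"bw":4},"zcl":[53,89,86,8],"zw":[65,70]}}
After op 4 (add /yv 49): {"duy":{"a":{"hn":73,"udy":13,"wn":9,"zqg":15},"roe":[79,72,45,64,82]},"h":{"c":[96,44,75,16],"p":[25,89,65],"twz":{"db":62,"gvx":61,"s":15,"ul":5}},"pj":{"c":{"mu":20,"o":55,"w":92},"gpf":{"a":80,"bw":4},"zcl":[53,89,86,8],"zw":[65,70]},"yv":49}
After op 5 (replace /pj/zw 96): {"duy":{"a":{"hn":73,"udy":13,"wn":9,"zqg":15},"roe":[79,72,45,64,82]},"h":{"c":[96,44,75,16],"p":[25,89,65],"twz":{"db":62,"gvx":61,"s":15,"ul":5}},"pj":{"c":{"mu":20,"o":55,"w":92},"gpf":{"a":80,"bw":4},"zcl":[53,89,86,8],"zw":96},"yv":49}
After op 6 (add /duy/roe/0 70): {"duy":{"a":{"hn":73,"udy":13,"wn":9,"zqg":15},"roe":[70,79,72,45,64,82]},"h":{"c":[96,44,75,16],"p":[25,89,65],"twz":{"db":62,"gvx":61,"s":15,"ul":5}},"pj":{"c":{"mu":20,"o":55,"w":92},"gpf":{"a":80,"bw":4},"zcl":[53,89,86,8],"zw":96},"yv":49}
After op 7 (add /duy/a/w 51): {"duy":{"a":{"hn":73,"udy":13,"w":51,"wn":9,"zqg":15},"roe":[70,79,72,45,64,82]},"h":{"c":[96,44,75,16],"p":[25,89,65],"twz":{"db":62,"gvx":61,"s":15,"ul":5}},"pj":{"c":{"mu":20,"o":55,"w":92},"gpf":{"a":80,"bw":4},"zcl":[53,89,86,8],"zw":96},"yv":49}
After op 8 (add /h/ia 90): {"duy":{"a":{"hn":73,"udy":13,"w":51,"wn":9,"zqg":15},"roe":[70,79,72,45,64,82]},"h":{"c":[96,44,75,16],"ia":90,"p":[25,89,65],"twz":{"db":62,"gvx":61,"s":15,"ul":5}},"pj":{"c":{"mu":20,"o":55,"w":92},"gpf":{"a":80,"bw":4},"zcl":[53,89,86,8],"zw":96},"yv":49}
After op 9 (add /duy/a/xvl 85): {"duy":{"a":{"hn":73,"udy":13,"w":51,"wn":9,"xvl":85,"zqg":15},"roe":[70,79,72,45,64,82]},"h":{"c":[96,44,75,16],"ia":90,"p":[25,89,65],"twz":{"db":62,"gvx":61,"s":15,"ul":5}},"pj":{"c":{"mu":20,"o":55,"w":92},"gpf":{"a":80,"bw":4},"zcl":[53,89,86,8],"zw":96},"yv":49}
After op 10 (remove /h/c/1): {"duy":{"a":{"hn":73,"udy":13,"w":51,"wn":9,"xvl":85,"zqg":15},"roe":[70,79,72,45,64,82]},"h":{"c":[96,75,16],"ia":90,"p":[25,89,65],"twz":{"db":62,"gvx":61,"s":15,"ul":5}},"pj":{"c":{"mu":20,"o":55,"w":92},"gpf":{"a":80,"bw":4},"zcl":[53,89,86,8],"zw":96},"yv":49}
After op 11 (add /duy/a/bnd 64): {"duy":{"a":{"bnd":64,"hn":73,"udy":13,"w":51,"wn":9,"xvl":85,"zqg":15},"roe":[70,79,72,45,64,82]},"h":{"c":[96,75,16],"ia":90,"p":[25,89,65],"twz":{"db":62,"gvx":61,"s":15,"ul":5}},"pj":{"c":{"mu":20,"o":55,"w":92},"gpf":{"a":80,"bw":4},"zcl":[53,89,86,8],"zw":96},"yv":49}
After op 12 (replace /duy/a/bnd 95): {"duy":{"a":{"bnd":95,"hn":73,"udy":13,"w":51,"wn":9,"xvl":85,"zqg":15},"roe":[70,79,72,45,64,82]},"h":{"c":[96,75,16],"ia":90,"p":[25,89,65],"twz":{"db":62,"gvx":61,"s":15,"ul":5}},"pj":{"c":{"mu":20,"o":55,"w":92},"gpf":{"a":80,"bw":4},"zcl":[53,89,86,8],"zw":96},"yv":49}
After op 13 (add /pj/c/s 23): {"duy":{"a":{"bnd":95,"hn":73,"udy":13,"w":51,"wn":9,"xvl":85,"zqg":15},"roe":[70,79,72,45,64,82]},"h":{"c":[96,75,16],"ia":90,"p":[25,89,65],"twz":{"db":62,"gvx":61,"s":15,"ul":5}},"pj":{"c":{"mu":20,"o":55,"s":23,"w":92},"gpf":{"a":80,"bw":4},"zcl":[53,89,86,8],"zw":96},"yv":49}
After op 14 (add /duy/roe/4 17): {"duy":{"a":{"bnd":95,"hn":73,"udy":13,"w":51,"wn":9,"xvl":85,"zqg":15},"roe":[70,79,72,45,17,64,82]},"h":{"c":[96,75,16],"ia":90,"p":[25,89,65],"twz":{"db":62,"gvx":61,"s":15,"ul":5}},"pj":{"c":{"mu":20,"o":55,"s":23,"w":92},"gpf":{"a":80,"bw":4},"zcl":[53,89,86,8],"zw":96},"yv":49}
After op 15 (add /h/c/2 75): {"duy":{"a":{"bnd":95,"hn":73,"udy":13,"w":51,"wn":9,"xvl":85,"zqg":15},"roe":[70,79,72,45,17,64,82]},"h":{"c":[96,75,75,16],"ia":90,"p":[25,89,65],"twz":{"db":62,"gvx":61,"s":15,"ul":5}},"pj":{"c":{"mu":20,"o":55,"s":23,"w":92},"gpf":{"a":80,"bw":4},"zcl":[53,89,86,8],"zw":96},"yv":49}
After op 16 (add /pj/c/poh 10): {"duy":{"a":{"bnd":95,"hn":73,"udy":13,"w":51,"wn":9,"xvl":85,"zqg":15},"roe":[70,79,72,45,17,64,82]},"h":{"c":[96,75,75,16],"ia":90,"p":[25,89,65],"twz":{"db":62,"gvx":61,"s":15,"ul":5}},"pj":{"c":{"mu":20,"o":55,"poh":10,"s":23,"w":92},"gpf":{"a":80,"bw":4},"zcl":[53,89,86,8],"zw":96},"yv":49}
After op 17 (add /h/twz/dp 77): {"duy":{"a":{"bnd":95,"hn":73,"udy":13,"w":51,"wn":9,"xvl":85,"zqg":15},"roe":[70,79,72,45,17,64,82]},"h":{"c":[96,75,75,16],"ia":90,"p":[25,89,65],"twz":{"db":62,"dp":77,"gvx":61,"s":15,"ul":5}},"pj":{"c":{"mu":20,"o":55,"poh":10,"s":23,"w":92},"gpf":{"a":80,"bw":4},"zcl":[53,89,86,8],"zw":96},"yv":49}
After op 18 (replace /h/twz/db 59): {"duy":{"a":{"bnd":95,"hn":73,"udy":13,"w":51,"wn":9,"xvl":85,"zqg":15},"roe":[70,79,72,45,17,64,82]},"h":{"c":[96,75,75,16],"ia":90,"p":[25,89,65],"twz":{"db":59,"dp":77,"gvx":61,"s":15,"ul":5}},"pj":{"c":{"mu":20,"o":55,"poh":10,"s":23,"w":92},"gpf":{"a":80,"bw":4},"zcl":[53,89,86,8],"zw":96},"yv":49}
After op 19 (remove /duy/roe/0): {"duy":{"a":{"bnd":95,"hn":73,"udy":13,"w":51,"wn":9,"xvl":85,"zqg":15},"roe":[79,72,45,17,64,82]},"h":{"c":[96,75,75,16],"ia":90,"p":[25,89,65],"twz":{"db":59,"dp":77,"gvx":61,"s":15,"ul":5}},"pj":{"c":{"mu":20,"o":55,"poh":10,"s":23,"w":92},"gpf":{"a":80,"bw":4},"zcl":[53,89,86,8],"zw":96},"yv":49}
Value at /h/twz/s: 15

Answer: 15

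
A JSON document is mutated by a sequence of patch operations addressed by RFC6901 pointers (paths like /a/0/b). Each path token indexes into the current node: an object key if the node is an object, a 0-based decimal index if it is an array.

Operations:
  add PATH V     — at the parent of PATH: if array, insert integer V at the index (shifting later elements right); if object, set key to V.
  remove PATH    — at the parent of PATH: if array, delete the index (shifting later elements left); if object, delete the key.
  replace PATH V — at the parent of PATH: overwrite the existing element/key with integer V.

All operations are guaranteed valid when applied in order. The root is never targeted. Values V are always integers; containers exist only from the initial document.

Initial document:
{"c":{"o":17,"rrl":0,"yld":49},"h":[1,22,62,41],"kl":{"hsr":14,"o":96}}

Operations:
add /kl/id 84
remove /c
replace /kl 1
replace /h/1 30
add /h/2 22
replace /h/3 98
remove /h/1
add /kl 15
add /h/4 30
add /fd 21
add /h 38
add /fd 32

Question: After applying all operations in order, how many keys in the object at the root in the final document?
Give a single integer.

After op 1 (add /kl/id 84): {"c":{"o":17,"rrl":0,"yld":49},"h":[1,22,62,41],"kl":{"hsr":14,"id":84,"o":96}}
After op 2 (remove /c): {"h":[1,22,62,41],"kl":{"hsr":14,"id":84,"o":96}}
After op 3 (replace /kl 1): {"h":[1,22,62,41],"kl":1}
After op 4 (replace /h/1 30): {"h":[1,30,62,41],"kl":1}
After op 5 (add /h/2 22): {"h":[1,30,22,62,41],"kl":1}
After op 6 (replace /h/3 98): {"h":[1,30,22,98,41],"kl":1}
After op 7 (remove /h/1): {"h":[1,22,98,41],"kl":1}
After op 8 (add /kl 15): {"h":[1,22,98,41],"kl":15}
After op 9 (add /h/4 30): {"h":[1,22,98,41,30],"kl":15}
After op 10 (add /fd 21): {"fd":21,"h":[1,22,98,41,30],"kl":15}
After op 11 (add /h 38): {"fd":21,"h":38,"kl":15}
After op 12 (add /fd 32): {"fd":32,"h":38,"kl":15}
Size at the root: 3

Answer: 3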